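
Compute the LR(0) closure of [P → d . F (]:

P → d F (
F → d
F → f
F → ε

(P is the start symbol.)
To compute CLOSURE, for each item [A → α.Bβ] where B is a non-terminal, add [B → .γ] for all productions B → γ; repeat for the newly added items until nothing changes.

Start with: [P → d . F (]
  [P → d . F (] has the dot before F: add [F → . d], [F → . f], [F → .]
No further items can be added.

CLOSURE = { [F → . d], [F → . f], [F → .], [P → d . F (] }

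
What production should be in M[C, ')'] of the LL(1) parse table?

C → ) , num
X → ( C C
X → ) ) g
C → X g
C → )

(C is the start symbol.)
To find M[C, ')'], we find productions for C where ')' is in the predict set (PREDICT(N → α) = (FIRST(α) \ {ε}) ∪ (FOLLOW(N) if α ⇒* ε)).

Relevant sets:
  FIRST(X) = { '(', ')' }

C → ) , num: PREDICT = { ')' }
  ')' is in predict set, so this production goes in M[C, ')']
C → X g: PREDICT = { '(', ')' }
  ')' is in predict set, so this production goes in M[C, ')']
C → ): PREDICT = { ')' }
  ')' is in predict set, so this production goes in M[C, ')']

M[C, ')'] = C → ) , num, C → X g, C → )  (a multiply-defined cell — the grammar is not LL(1))

Answer: C → ) , num, C → X g, C → )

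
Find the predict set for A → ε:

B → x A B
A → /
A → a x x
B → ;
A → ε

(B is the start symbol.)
{ ';', 'x' }

PREDICT(A → ε) = (FIRST(RHS) \ {ε}) ∪ (FOLLOW(A) if ε ∈ FIRST(RHS), i.e. RHS ⇒* ε)
The right-hand side is ε (FIRST(ε) = { ε }), so the predict set is FOLLOW(A) = { ';', 'x' }
PREDICT(A → ε) = { ';', 'x' }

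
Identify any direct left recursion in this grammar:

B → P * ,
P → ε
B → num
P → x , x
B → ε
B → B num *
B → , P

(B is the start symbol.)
Yes, B is left-recursive

B → P * ,: starts with P
P → ε: starts with ε
B → num: starts with num
P → x , x: starts with x
B → ε: starts with ε
B → B num *: LEFT RECURSIVE (starts with B)
B → , P: starts with ','

The grammar has direct left recursion on: B.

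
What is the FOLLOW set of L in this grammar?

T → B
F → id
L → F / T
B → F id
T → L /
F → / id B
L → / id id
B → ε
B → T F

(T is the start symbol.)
{ '/' }

In T → L /: L is followed by '/', add FIRST('/') \ {ε} = { '/' }

Taking the union: FOLLOW(L) = { '/' }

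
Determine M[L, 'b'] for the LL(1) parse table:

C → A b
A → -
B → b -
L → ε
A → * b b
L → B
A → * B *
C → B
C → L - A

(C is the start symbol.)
L → B

To find M[L, 'b'], we find productions for L where 'b' is in the predict set (PREDICT(N → α) = (FIRST(α) \ {ε}) ∪ (FOLLOW(N) if α ⇒* ε)).

Relevant sets:
  FIRST(B) = { 'b' }
  FOLLOW(L) = { '-' }

L → ε: PREDICT = { '-' }
L → B: PREDICT = { 'b' }
  'b' is in predict set, so this production goes in M[L, 'b']

M[L, 'b'] = L → B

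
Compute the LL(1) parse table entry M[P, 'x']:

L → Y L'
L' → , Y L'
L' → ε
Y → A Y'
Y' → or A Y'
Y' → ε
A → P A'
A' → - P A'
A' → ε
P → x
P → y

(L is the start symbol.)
P → x

To find M[P, 'x'], we find productions for P where 'x' is in the predict set (PREDICT(N → α) = (FIRST(α) \ {ε}) ∪ (FOLLOW(N) if α ⇒* ε)).

P → x: PREDICT = { 'x' }
  'x' is in predict set, so this production goes in M[P, 'x']
P → y: PREDICT = { 'y' }

M[P, 'x'] = P → x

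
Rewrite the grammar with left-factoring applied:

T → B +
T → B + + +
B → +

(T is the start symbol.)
T → B + T'
T' → ε
T' → + +
B → +

Left-factoring transforms A → αβ₁ | αβ₂ into A → αA' and A' → β₁ | β₂
(α is the longest common prefix among the alternatives). Repeat until
no nonterminal has two alternatives with a common prefix.

Round 1: T has alternatives sharing prefix 'B +'. Introduce T': T → B + T'
  Add: T' → ε
  Add: T' → + +

No remaining common prefixes — done.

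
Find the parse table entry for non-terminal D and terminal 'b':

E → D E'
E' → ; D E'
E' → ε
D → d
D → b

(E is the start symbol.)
To find M[D, 'b'], we find productions for D where 'b' is in the predict set (PREDICT(N → α) = (FIRST(α) \ {ε}) ∪ (FOLLOW(N) if α ⇒* ε)).

D → d: PREDICT = { 'd' }
D → b: PREDICT = { 'b' }
  'b' is in predict set, so this production goes in M[D, 'b']

M[D, 'b'] = D → b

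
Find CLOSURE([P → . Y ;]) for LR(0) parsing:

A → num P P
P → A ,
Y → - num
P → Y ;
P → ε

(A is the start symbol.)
Start with: [P → . Y ;]
  [P → . Y ;] has the dot before Y: add [Y → . - num]
No further items can be added.

CLOSURE = { [P → . Y ;], [Y → . - num] }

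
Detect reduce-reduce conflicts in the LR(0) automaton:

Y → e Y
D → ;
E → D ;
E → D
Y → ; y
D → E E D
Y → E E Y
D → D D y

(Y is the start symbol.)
Augment with Y' → Y and build the canonical LR(0) collection (I0 = CLOSURE({[Y' → . Y]}), then GOTO on every symbol after a dot until no new states appear). It has 18 states:
  I0: { [D → . ;], [D → . D D y], [D → . E E D], [E → . D ;], [E → . D], [Y → . ; y], [Y → . E E Y], [Y → . e Y], [Y' → . Y] }  — shift
  I1: { [D → ; .], [Y → ; . y] }  — shift, reduce
  I2: { [D → . ;], [D → . D D y], [D → . E E D], [D → D . D y], [E → . D ;], [E → . D], [E → D . ;], [E → D .] }  — shift, reduce
  I3: { [D → . ;], [D → . D D y], [D → . E E D], [D → E . E D], [E → . D ;], [E → . D], [Y → E . E Y] }  — shift
  I4: { [Y' → Y .] }  — accept
  I5: { [D → . ;], [D → . D D y], [D → . E E D], [E → . D ;], [E → . D], [Y → . ; y], [Y → . E E Y], [Y → . e Y], [Y → e . Y] }  — shift
  I6: { [Y → e Y .] }  — reduce
  I7: { [D → ; .] }  — reduce
  I8: { [D → . ;], [D → . D D y], [D → . E E D], [D → E . E D], [D → E E . D], [E → . D ;], [E → . D], [Y → . ; y], [Y → . E E Y], [Y → . e Y], [Y → E E . Y] }  — shift
  I9: { [D → . ;], [D → . D D y], [D → . E E D], [D → D . D y], [D → E E D .], [E → . D ;], [E → . D], [E → D . ;], [E → D .] }  — shift, 2 reduces
  I10: { [D → . ;], [D → . D D y], [D → . E E D], [D → E . E D], [D → E E . D], [E → . D ;], [E → . D], [Y → E . E Y] }  — shift
  I11: { [Y → E E Y .] }  — reduce
  I12: { [D → ; .], [E → D ; .] }  — 2 reduces
  I13: { [D → . ;], [D → . D D y], [D → . E E D], [D → D . D y], [D → D D . y], [E → . D ;], [E → . D], [E → D . ;], [E → D .] }  — shift, reduce
  I14: { [D → . ;], [D → . D D y], [D → . E E D], [D → E . E D], [E → . D ;], [E → . D] }  — shift
  I15: { [D → . ;], [D → . D D y], [D → . E E D], [D → E . E D], [D → E E . D], [E → . D ;], [E → . D] }  — shift
  I16: { [D → D D y .] }  — reduce
  I17: { [Y → ; y .] }  — reduce

I9 contains complete items [D → E E D .], [E → D .] — reduce-reduce conflict.
I12 contains complete items [D → ; .], [E → D ; .] — reduce-reduce conflict.

Answer: Yes — I9: [D → E E D .] vs [E → D .]; I12: [D → ; .] vs [E → D ; .]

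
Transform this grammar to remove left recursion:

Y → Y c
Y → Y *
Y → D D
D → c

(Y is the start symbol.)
Y → D D Y'
Y' → c Y'
Y' → * Y'
Y' → ε
D → c

Y is directly left-recursive. The standard transformation for
  A → A α₁ | ... | A α_m | β₁ | ... | β_n
is
  A  → β₁ A' | ... | β_n A'
  A' → α₁ A' | ... | α_m A' | ε

Y → D D becomes Y → D D Y'
Y → Y c becomes Y' → c Y'
Y → Y * becomes Y' → * Y'
Add Y' → ε

Productions for other non-terminals are unchanged:
  D → c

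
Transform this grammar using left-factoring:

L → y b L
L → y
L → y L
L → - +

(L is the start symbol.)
L → y L'
L' → b L
L' → ε
L' → L
L → - +

Left-factoring transforms A → αβ₁ | αβ₂ into A → αA' and A' → β₁ | β₂
(α is the longest common prefix among the alternatives). Repeat until
no nonterminal has two alternatives with a common prefix.

Round 1: L has alternatives sharing prefix 'y'. Introduce L': L → y L'
  Add: L' → b L
  Add: L' → ε
  Add: L' → L

No remaining common prefixes — done.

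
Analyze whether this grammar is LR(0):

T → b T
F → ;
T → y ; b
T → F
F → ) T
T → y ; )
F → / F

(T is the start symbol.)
Yes, the grammar is LR(0)

A grammar is LR(0) if no state in the canonical LR(0) collection has:
  - both a shift item (dot before a terminal) and a complete item (shift-reduce conflict), or
  - two or more complete items (reduce-reduce conflict; the accept item [T' → T .] counts as a complete item here).

Augment with T' → T and build the canonical LR(0) collection (I0 = CLOSURE({[T' → . T]}), then GOTO on every symbol after a dot until no new states appear). It has 14 states:
  I0: { [F → . ) T], [F → . / F], [F → . ;], [T → . F], [T → . b T], [T → . y ; )], [T → . y ; b], [T' → . T] }  — shift
  I1: { [F → ) . T], [F → . ) T], [F → . / F], [F → . ;], [T → . F], [T → . b T], [T → . y ; )], [T → . y ; b] }  — shift
  I2: { [F → . ) T], [F → . / F], [F → . ;], [F → / . F] }  — shift
  I3: { [F → ; .] }  — reduce
  I4: { [T → F .] }  — reduce
  I5: { [T' → T .] }  — accept
  I6: { [F → . ) T], [F → . / F], [F → . ;], [T → . F], [T → . b T], [T → . y ; )], [T → . y ; b], [T → b . T] }  — shift
  I7: { [T → y . ; )], [T → y . ; b] }  — shift
  I8: { [T → y ; . )], [T → y ; . b] }  — shift
  I9: { [T → y ; ) .] }  — reduce
  I10: { [T → y ; b .] }  — reduce
  I11: { [T → b T .] }  — reduce
  I12: { [F → / F .] }  — reduce
  I13: { [F → ) T .] }  — reduce

Every state is either a pure shift/goto state or contains exactly one complete item and nothing to shift — no conflicts. The grammar is LR(0).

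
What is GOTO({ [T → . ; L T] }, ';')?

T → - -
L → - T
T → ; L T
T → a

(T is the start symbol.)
GOTO(I, ';') = CLOSURE({ [A → αX.β] : [A → α.Xβ] ∈ I, X = ';' })

Items with dot before ';', with the dot advanced:
  [T → . ; L T] → [T → ; . L T]
Closure of the advanced items:
  [T → ; . L T] has the dot before L: add [L → . - T]

GOTO = { [L → . - T], [T → ; . L T] }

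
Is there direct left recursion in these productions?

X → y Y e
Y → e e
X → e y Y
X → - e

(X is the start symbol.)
No direct left recursion

Direct left recursion occurs when N → N α for some non-terminal N (the right-hand side begins with the left-hand side itself).

X → y Y e: starts with y
Y → e e: starts with e
X → e y Y: starts with e
X → - e: starts with '-'

No direct left recursion found.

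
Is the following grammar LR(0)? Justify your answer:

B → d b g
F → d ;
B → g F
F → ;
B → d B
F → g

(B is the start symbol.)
Yes, the grammar is LR(0)

A grammar is LR(0) if no state in the canonical LR(0) collection has:
  - both a shift item (dot before a terminal) and a complete item (shift-reduce conflict), or
  - two or more complete items (reduce-reduce conflict; the accept item [B' → B .] counts as a complete item here).

Augment with B' → B and build the canonical LR(0) collection (I0 = CLOSURE({[B' → . B]}), then GOTO on every symbol after a dot until no new states appear). It has 12 states:
  I0: { [B → . d B], [B → . d b g], [B → . g F], [B' → . B] }  — shift
  I1: { [B' → B .] }  — accept
  I2: { [B → . d B], [B → . d b g], [B → . g F], [B → d . B], [B → d . b g] }  — shift
  I3: { [B → g . F], [F → . ;], [F → . d ;], [F → . g] }  — shift
  I4: { [F → ; .] }  — reduce
  I5: { [B → g F .] }  — reduce
  I6: { [F → d . ;] }  — shift
  I7: { [F → g .] }  — reduce
  I8: { [F → d ; .] }  — reduce
  I9: { [B → d B .] }  — reduce
  I10: { [B → d b . g] }  — shift
  I11: { [B → d b g .] }  — reduce

Every state is either a pure shift/goto state or contains exactly one complete item and nothing to shift — no conflicts. The grammar is LR(0).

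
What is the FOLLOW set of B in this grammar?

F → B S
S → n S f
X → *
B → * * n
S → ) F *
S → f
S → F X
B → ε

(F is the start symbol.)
To compute FOLLOW(B), find every occurrence of B on a right-hand side N → α B β: add FIRST(β) \ {ε}, and if β is empty or nullable also add FOLLOW(N). Iterate to a fixed point.

In F → B S: B is followed by S, add FIRST(S) \ {ε} = { ')', '*', 'f', 'n' }

Taking the union: FOLLOW(B) = { ')', '*', 'f', 'n' }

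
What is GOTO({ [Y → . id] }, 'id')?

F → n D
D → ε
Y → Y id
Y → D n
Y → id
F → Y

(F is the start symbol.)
{ [Y → id .] }

GOTO(I, 'id') = CLOSURE({ [A → αX.β] : [A → α.Xβ] ∈ I, X = 'id' })

Items with dot before 'id', with the dot advanced:
  [Y → . id] → [Y → id .]
Closure adds nothing (no advanced item has the dot before a non-terminal).

GOTO = { [Y → id .] }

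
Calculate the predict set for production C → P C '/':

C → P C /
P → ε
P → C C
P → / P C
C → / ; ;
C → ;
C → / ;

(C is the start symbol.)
PREDICT(C → P C '/') = (FIRST(RHS) \ {ε}) ∪ (FOLLOW(C) if ε ∈ FIRST(RHS), i.e. RHS ⇒* ε)
FIRST(P) = { '/', ';', ε }
FIRST(C) = { '/', ';' }
FIRST(P C '/') = { '/', ';' }
ε ∉ FIRST(P C '/'), so FOLLOW(C) is not added.
PREDICT(C → P C '/') = { '/', ';' }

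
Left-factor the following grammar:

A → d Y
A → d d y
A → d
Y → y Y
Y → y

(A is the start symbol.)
Left-factoring transforms A → αβ₁ | αβ₂ into A → αA' and A' → β₁ | β₂
(α is the longest common prefix among the alternatives). Repeat until
no nonterminal has two alternatives with a common prefix.

Round 1: A has alternatives sharing prefix 'd'. Introduce A': A → d A'
  Add: A' → Y
  Add: A' → d y
  Add: A' → ε

Round 2: Y has alternatives sharing prefix 'y'. Introduce Y': Y → y Y'
  Add: Y' → Y
  Add: Y' → ε

No remaining common prefixes — done.

Resulting grammar:
A → d A'
A' → Y
A' → d y
A' → ε
Y → y Y'
Y' → Y
Y' → ε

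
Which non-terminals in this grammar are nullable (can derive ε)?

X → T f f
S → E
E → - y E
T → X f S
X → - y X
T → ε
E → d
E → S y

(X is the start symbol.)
ε-productions: T → ε
So T is immediately nullable.
No further non-terminal can be added: every production for the remaining non-terminals contains a terminal or a non-nullable non-terminal.
Nullable = { 'T' }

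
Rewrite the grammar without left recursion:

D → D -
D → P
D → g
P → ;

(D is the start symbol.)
D → P D'
D → g D'
D' → - D'
D' → ε
P → ;

D is directly left-recursive. The standard transformation for
  A → A α₁ | ... | A α_m | β₁ | ... | β_n
is
  A  → β₁ A' | ... | β_n A'
  A' → α₁ A' | ... | α_m A' | ε

D → P becomes D → P D'
D → g becomes D → g D'
D → D - becomes D' → - D'
Add D' → ε

Productions for other non-terminals are unchanged:
  P → ;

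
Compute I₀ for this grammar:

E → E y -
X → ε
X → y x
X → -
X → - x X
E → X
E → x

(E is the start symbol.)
{ [E → . E y -], [E → . X], [E → . x], [E' → . E], [X → . - x X], [X → . -], [X → . y x], [X → .] }

First, augment the grammar with E' → E
I₀ = CLOSURE({ [E' → . E] }):
  [E' → . E] has the dot before E: add [E → . E y -], [E → . X], [E → . x]
  [E → . X] has the dot before X: add [X → .], [X → . y x], [X → . -], [X → . - x X]
No further items can be added.

I₀ = { [E → . E y -], [E → . X], [E → . x], [E' → . E], [X → . - x X], [X → . -], [X → . y x], [X → .] }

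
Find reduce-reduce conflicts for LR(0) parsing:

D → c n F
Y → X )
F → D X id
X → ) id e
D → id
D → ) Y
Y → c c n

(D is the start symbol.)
No reduce-reduce conflicts

Augment with D' → D and build the canonical LR(0) collection (I0 = CLOSURE({[D' → . D]}), then GOTO on every symbol after a dot until no new states appear). It has 19 states:
  I0: { [D → . ) Y], [D → . c n F], [D → . id], [D' → . D] }  — shift
  I1: { [D → ) . Y], [X → . ) id e], [Y → . X )], [Y → . c c n] }  — shift
  I2: { [D' → D .] }  — accept
  I3: { [D → c . n F] }  — shift
  I4: { [D → id .] }  — reduce
  I5: { [D → . ) Y], [D → . c n F], [D → . id], [D → c n . F], [F → . D X id] }  — shift
  I6: { [F → D . X id], [X → . ) id e] }  — shift
  I7: { [D → c n F .] }  — reduce
  I8: { [X → ) . id e] }  — shift
  I9: { [F → D X . id] }  — shift
  I10: { [F → D X id .] }  — reduce
  I11: { [X → ) id . e] }  — shift
  I12: { [X → ) id e .] }  — reduce
  I13: { [Y → X . )] }  — shift
  I14: { [D → ) Y .] }  — reduce
  I15: { [Y → c . c n] }  — shift
  I16: { [Y → c c . n] }  — shift
  I17: { [Y → c c n .] }  — reduce
  I18: { [Y → X ) .] }  — reduce

No state contains more than one complete item.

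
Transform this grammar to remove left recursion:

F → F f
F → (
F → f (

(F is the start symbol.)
F → ( F'
F → f ( F'
F' → f F'
F' → ε

F is directly left-recursive. The standard transformation for
  A → A α₁ | ... | A α_m | β₁ | ... | β_n
is
  A  → β₁ A' | ... | β_n A'
  A' → α₁ A' | ... | α_m A' | ε

F → ( becomes F → ( F'
F → f ( becomes F → f ( F'
F → F f becomes F' → f F'
Add F' → ε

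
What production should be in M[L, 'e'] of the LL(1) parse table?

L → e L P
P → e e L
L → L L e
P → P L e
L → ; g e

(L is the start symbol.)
To find M[L, 'e'], we find productions for L where 'e' is in the predict set (PREDICT(N → α) = (FIRST(α) \ {ε}) ∪ (FOLLOW(N) if α ⇒* ε)).

Relevant sets:
  FIRST(L) = { ';', 'e' }

L → e L P: PREDICT = { 'e' }
  'e' is in predict set, so this production goes in M[L, 'e']
L → L L e: PREDICT = { ';', 'e' }
  'e' is in predict set, so this production goes in M[L, 'e']
L → ; g e: PREDICT = { ';' }

M[L, 'e'] = L → e L P, L → L L e  (a multiply-defined cell — the grammar is not LL(1))

Answer: L → e L P, L → L L e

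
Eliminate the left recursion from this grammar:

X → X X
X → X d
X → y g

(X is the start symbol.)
X is directly left-recursive. The standard transformation for
  A → A α₁ | ... | A α_m | β₁ | ... | β_n
is
  A  → β₁ A' | ... | β_n A'
  A' → α₁ A' | ... | α_m A' | ε

X → y g becomes X → y g X'
X → X X becomes X' → X X'
X → X d becomes X' → d X'
Add X' → ε

Resulting grammar:
X → y g X'
X' → X X'
X' → d X'
X' → ε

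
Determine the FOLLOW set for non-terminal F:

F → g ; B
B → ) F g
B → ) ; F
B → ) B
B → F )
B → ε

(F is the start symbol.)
{ $, ')', 'g' }

To compute FOLLOW(F), find every occurrence of F on a right-hand side N → α F β: add FIRST(β) \ {ε}, and if β is empty or nullable also add FOLLOW(N). Iterate to a fixed point.

F is the start symbol, so $ ∈ FOLLOW(F).
In B → ) F g: F is followed by g, add FIRST(g) \ {ε} = { 'g' }
In B → ) ; F: F is at the end, add FOLLOW(B)
In B → F ): F is followed by ')', add FIRST(')') \ {ε} = { ')' }

The FOLLOW sets referred to above (computed the same way, to a fixed point):
  FOLLOW(B) = { $, ')', 'g' }

Taking the union: FOLLOW(F) = { $, ')', 'g' }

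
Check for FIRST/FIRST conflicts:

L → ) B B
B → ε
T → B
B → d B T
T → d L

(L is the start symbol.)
Yes. T → B / T → d L on { 'd' }

A FIRST/FIRST conflict occurs when two productions N → α and N → β for the same non-terminal have FIRST(α) ∩ FIRST(β) ≠ ∅ (with ε ∈ FIRST of a nullable right-hand side, so two nullable alternatives also conflict).

FIRST sets of the non-terminals at (or reachable through a nullable prefix from) the front of some alternative:
  FIRST(B) = { 'd', ε }

Productions for B:
  B → ε: FIRST = { ε }
  B → d B T: FIRST = { 'd' }
Productions for T:
  T → B: FIRST = { 'd', ε }
  T → d L: FIRST = { 'd' }
L has only one production, so no FIRST/FIRST conflict is possible there.

Conflict for T: T → B and T → d L
  Overlap: { 'd' }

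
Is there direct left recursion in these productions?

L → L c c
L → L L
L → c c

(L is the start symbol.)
Yes, L is left-recursive

L → L c c: LEFT RECURSIVE (starts with L)
L → L L: LEFT RECURSIVE (starts with L)
L → c c: starts with c

The grammar has direct left recursion on: L.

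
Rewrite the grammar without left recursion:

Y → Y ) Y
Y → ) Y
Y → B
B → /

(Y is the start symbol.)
Y is directly left-recursive. The standard transformation for
  A → A α₁ | ... | A α_m | β₁ | ... | β_n
is
  A  → β₁ A' | ... | β_n A'
  A' → α₁ A' | ... | α_m A' | ε

Y → ) Y becomes Y → ) Y Y'
Y → B becomes Y → B Y'
Y → Y ) Y becomes Y' → ) Y Y'
Add Y' → ε

Productions for other non-terminals are unchanged:
  B → /

Resulting grammar:
Y → ) Y Y'
Y → B Y'
Y' → ) Y Y'
Y' → ε
B → /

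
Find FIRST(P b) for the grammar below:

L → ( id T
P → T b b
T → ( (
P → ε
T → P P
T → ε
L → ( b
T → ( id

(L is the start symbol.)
FIRST sets of the non-terminals involved (from the grammar, by fixed-point iteration):
  FIRST(P) = { '(', 'b', ε }

To compute FIRST(P b), process the symbols left to right:
Symbol P is a non-terminal. Add FIRST(P) \ {ε} = { '(', 'b' }
P is nullable (ε ∈ FIRST(P)), continue to the next symbol.
Symbol b is a terminal. Add 'b' and stop.
FIRST(P b) = { '(', 'b' }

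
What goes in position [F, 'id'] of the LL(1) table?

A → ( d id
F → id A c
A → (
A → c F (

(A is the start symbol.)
F → id A c

To find M[F, 'id'], we find productions for F where 'id' is in the predict set (PREDICT(N → α) = (FIRST(α) \ {ε}) ∪ (FOLLOW(N) if α ⇒* ε)).

F → id A c: PREDICT = { 'id' }
  'id' is in predict set, so this production goes in M[F, 'id']

M[F, 'id'] = F → id A c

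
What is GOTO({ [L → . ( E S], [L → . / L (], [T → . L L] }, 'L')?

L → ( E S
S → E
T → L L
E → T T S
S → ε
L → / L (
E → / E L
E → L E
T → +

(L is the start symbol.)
GOTO(I, 'L') = CLOSURE({ [A → αX.β] : [A → α.Xβ] ∈ I, X = 'L' })

Items with dot before 'L', with the dot advanced:
  [T → . L L] → [T → L . L]
Closure of the advanced items:
  [T → L . L] has the dot before L: add [L → . ( E S], [L → . / L (]

GOTO = { [L → . ( E S], [L → . / L (], [T → L . L] }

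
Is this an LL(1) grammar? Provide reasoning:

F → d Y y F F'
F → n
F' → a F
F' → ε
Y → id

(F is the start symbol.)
Relevant sets:
  FOLLOW(F') = { $, 'a' }

For F:
  PREDICT(F → d Y y F F') = { 'd' }
  PREDICT(F → n) = { 'n' }
For F':
  PREDICT(F' → a F) = { 'a' }
  PREDICT(F' → ε) = { $, 'a' }
Y has a single production, so nothing to check there.

Conflict found: Predict set conflict for F': { 'a' }
The grammar is NOT LL(1).

Answer: No. Predict set conflict for F': { 'a' }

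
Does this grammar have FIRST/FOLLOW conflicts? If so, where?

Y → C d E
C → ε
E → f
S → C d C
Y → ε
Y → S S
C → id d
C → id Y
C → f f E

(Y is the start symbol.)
A FIRST/FOLLOW conflict occurs when a non-terminal N has a nullable alternative N → β (β ⇒* ε) and another alternative N → α with FIRST(α) ∩ FOLLOW(N) ≠ ∅: on such a lookahead the parser cannot decide between expanding α and letting N vanish via β.

Nullable non-terminals: C, Y.
FIRST sets used below: FIRST(C) = { 'f', 'id', ε }, FIRST(S) = { 'd', 'f', 'id' }

C: nullable alternative(s) C → ε; FOLLOW(C) = { $, 'd', 'f', 'id' }
  C → ε: FIRST \ {ε} = { } — this is the only nullable alternative, skip
  C → id d: FIRST \ {ε} = { 'id' } — overlaps FOLLOW(C) on { 'id' }: CONFLICT
  C → id Y: FIRST \ {ε} = { 'id' } — overlaps FOLLOW(C) on { 'id' }: CONFLICT
  C → f f E: FIRST \ {ε} = { 'f' } — overlaps FOLLOW(C) on { 'f' }: CONFLICT

Y: nullable alternative(s) Y → ε; FOLLOW(Y) = { $, 'd', 'f', 'id' }
  Y → C d E: FIRST \ {ε} = { 'd', 'f', 'id' } — overlaps FOLLOW(Y) on { 'd', 'f', 'id' }: CONFLICT
  Y → ε: FIRST \ {ε} = { } — this is the only nullable alternative, skip
  Y → S S: FIRST \ {ε} = { 'd', 'f', 'id' } — overlaps FOLLOW(Y) on { 'd', 'f', 'id' }: CONFLICT

E, S have no nullable alternative, so no FIRST/FOLLOW check is needed there.

So the grammar has 5 FIRST/FOLLOW conflicts (marked CONFLICT above).

Answer: Yes. Y → C d E with FOLLOW(Y) on { 'd', 'f', 'id' }; Y → S S with FOLLOW(Y) on { 'd', 'f', 'id' }; C → id d with FOLLOW(C) on { 'id' }; C → id Y with FOLLOW(C) on { 'id' }; C → f f E with FOLLOW(C) on { 'f' }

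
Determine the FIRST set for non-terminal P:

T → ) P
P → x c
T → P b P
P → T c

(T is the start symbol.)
To compute FIRST(P), examine every production with P on the left-hand side, reading each right-hand side left to right until a non-nullable symbol is reached.

FIRST sets of the other non-terminals involved (by the same procedure, iterated to a fixed point):
  FIRST(T) = { ')', 'x' }

From P → x c:
  - x is a terminal: add 'x' and stop
From P → T c:
  - T is a non-terminal: add FIRST(T) \ {ε} = { ')', 'x' }
    T is not nullable, so stop

Collecting: FIRST(P) = { ')', 'x' }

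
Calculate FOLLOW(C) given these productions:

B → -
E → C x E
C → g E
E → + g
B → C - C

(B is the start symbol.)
{ $, '-', 'x' }

In E → C x E: C is followed by x E, add FIRST(x E) \ {ε} = { 'x' }
In B → C - C: C is followed by '-' C, add FIRST('-' C) \ {ε} = { '-' }
In B → C - C: C is at the end, add FOLLOW(B)

The FOLLOW sets referred to above (computed the same way, to a fixed point):
  FOLLOW(B) = { $ }

Taking the union: FOLLOW(C) = { $, '-', 'x' }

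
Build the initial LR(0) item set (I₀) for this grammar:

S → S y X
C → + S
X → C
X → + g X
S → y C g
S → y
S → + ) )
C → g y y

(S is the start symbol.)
First, augment the grammar with S' → S
I₀ = CLOSURE({ [S' → . S] }):
  [S' → . S] has the dot before S: add [S → . S y X], [S → . y C g], [S → . y], [S → . + ) )]
No further items can be added.

I₀ = { [S → . + ) )], [S → . S y X], [S → . y C g], [S → . y], [S' → . S] }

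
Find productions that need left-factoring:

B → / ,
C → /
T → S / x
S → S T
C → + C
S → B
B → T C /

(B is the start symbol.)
No, left-factoring is not needed

Left-factoring is needed when two productions for the same non-terminal
share a common prefix on the right-hand side.

Productions for B:
  B → / ,
  B → T C /
Productions for C:
  C → /
  C → + C
Productions for S:
  S → S T
  S → B

No common prefixes found.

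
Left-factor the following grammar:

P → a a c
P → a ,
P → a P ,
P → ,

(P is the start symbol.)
P → a P'
P' → a c
P' → ,
P' → P ,
P → ,

Left-factoring transforms A → αβ₁ | αβ₂ into A → αA' and A' → β₁ | β₂
(α is the longest common prefix among the alternatives). Repeat until
no nonterminal has two alternatives with a common prefix.

Round 1: P has alternatives sharing prefix 'a'. Introduce P': P → a P'
  Add: P' → a c
  Add: P' → ,
  Add: P' → P ,

No remaining common prefixes — done.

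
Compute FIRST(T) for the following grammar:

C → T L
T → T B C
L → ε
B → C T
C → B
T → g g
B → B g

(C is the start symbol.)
From T → T B C:
  - T is the symbol being defined: contributes nothing new
    T is not nullable, so stop
From T → g g:
  - g is a terminal: add 'g' and stop

Collecting: FIRST(T) = { 'g' }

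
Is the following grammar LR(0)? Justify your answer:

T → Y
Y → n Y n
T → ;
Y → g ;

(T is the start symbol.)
Yes, the grammar is LR(0)

A grammar is LR(0) if no state in the canonical LR(0) collection has:
  - both a shift item (dot before a terminal) and a complete item (shift-reduce conflict), or
  - two or more complete items (reduce-reduce conflict; the accept item [T' → T .] counts as a complete item here).

Augment with T' → T and build the canonical LR(0) collection (I0 = CLOSURE({[T' → . T]}), then GOTO on every symbol after a dot until no new states appear). It has 9 states:
  I0: { [T → . ;], [T → . Y], [T' → . T], [Y → . g ;], [Y → . n Y n] }  — shift
  I1: { [T → ; .] }  — reduce
  I2: { [T' → T .] }  — accept
  I3: { [T → Y .] }  — reduce
  I4: { [Y → g . ;] }  — shift
  I5: { [Y → . g ;], [Y → . n Y n], [Y → n . Y n] }  — shift
  I6: { [Y → n Y . n] }  — shift
  I7: { [Y → n Y n .] }  — reduce
  I8: { [Y → g ; .] }  — reduce

Every state is either a pure shift/goto state or contains exactly one complete item and nothing to shift — no conflicts. The grammar is LR(0).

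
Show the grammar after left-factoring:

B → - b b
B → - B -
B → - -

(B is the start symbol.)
Left-factoring transforms A → αβ₁ | αβ₂ into A → αA' and A' → β₁ | β₂
(α is the longest common prefix among the alternatives). Repeat until
no nonterminal has two alternatives with a common prefix.

Round 1: B has alternatives sharing prefix '-'. Introduce B': B → - B'
  Add: B' → b b
  Add: B' → B -
  Add: B' → -

No remaining common prefixes — done.

Resulting grammar:
B → - B'
B' → b b
B' → B -
B' → -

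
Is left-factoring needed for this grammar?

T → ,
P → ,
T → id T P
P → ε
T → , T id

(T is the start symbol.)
Yes, T has productions with common prefix ','

Left-factoring is needed when two productions for the same non-terminal
share a common prefix on the right-hand side.

Productions for T:
  T → ,
  T → id T P
  T → , T id
Productions for P:
  P → ,
  P → ε

Found common prefix ',' in productions for T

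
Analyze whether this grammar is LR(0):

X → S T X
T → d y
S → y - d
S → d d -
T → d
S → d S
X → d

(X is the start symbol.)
No. Shift-reduce conflict between [X → d .] and [S → . d S]

A grammar is LR(0) if no state in the canonical LR(0) collection has:
  - both a shift item (dot before a terminal) and a complete item (shift-reduce conflict), or
  - two or more complete items (reduce-reduce conflict; the accept item [X' → X .] counts as a complete item here).

Augment with X' → X and build the canonical LR(0) collection (I0 = CLOSURE({[X' → . X]}), then GOTO on every symbol after a dot until no new states appear). It has 14 states:
  I0: { [S → . d S], [S → . d d -], [S → . y - d], [X → . S T X], [X → . d], [X' → . X] }  — shift
  I1: { [T → . d y], [T → . d], [X → S . T X] }  — shift
  I2: { [X' → X .] }  — accept
  I3: { [S → . d S], [S → . d d -], [S → . y - d], [S → d . S], [S → d . d -], [X → d .] }  — shift, reduce
  I4: { [S → y . - d] }  — shift
  I5: { [S → y - . d] }  — shift
  I6: { [S → y - d .] }  — reduce
  I7: { [S → d S .] }  — reduce
  I8: { [S → . d S], [S → . d d -], [S → . y - d], [S → d . S], [S → d . d -], [S → d d . -] }  — shift
  I9: { [S → d d - .] }  — reduce
  I10: { [S → . d S], [S → . d d -], [S → . y - d], [X → . S T X], [X → . d], [X → S T . X] }  — shift
  I11: { [T → d . y], [T → d .] }  — shift, reduce
  I12: { [T → d y .] }  — reduce
  I13: { [X → S T X .] }  — reduce

Conflict in state I3:
  Shift-reduce conflict between [X → d .] and [S → . d S]
So the grammar is NOT LR(0).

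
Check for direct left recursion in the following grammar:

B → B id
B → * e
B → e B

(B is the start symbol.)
Yes, B is left-recursive

B → B id: LEFT RECURSIVE (starts with B)
B → * e: starts with '*'
B → e B: starts with e

The grammar has direct left recursion on: B.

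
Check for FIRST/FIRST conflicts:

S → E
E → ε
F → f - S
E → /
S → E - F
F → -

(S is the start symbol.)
Yes. S → E / S → E '-' F on { '/' }

FIRST sets of the non-terminals at (or reachable through a nullable prefix from) the front of some alternative:
  FIRST(E) = { '/', ε }

Productions for S:
  S → E: FIRST = { '/', ε }
  S → E - F: FIRST = { '-', '/' }
Productions for E:
  E → ε: FIRST = { ε }
  E → /: FIRST = { '/' }
Productions for F:
  F → f - S: FIRST = { 'f' }
  F → -: FIRST = { '-' }

Conflict for S: S → E and S → E - F
  Overlap: { '/' }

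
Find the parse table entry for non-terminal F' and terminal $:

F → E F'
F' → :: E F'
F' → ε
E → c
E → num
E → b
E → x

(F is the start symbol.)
F' → ε

To find M[F', $], we find productions for F' where $ is in the predict set (PREDICT(N → α) = (FIRST(α) \ {ε}) ∪ (FOLLOW(N) if α ⇒* ε)).

Relevant sets:
  FOLLOW(F') = { $ }

F' → :: E F': PREDICT = { '::' }
F' → ε: PREDICT = { $ }
  $ is in predict set, so this production goes in M[F', $]

M[F', $] = F' → ε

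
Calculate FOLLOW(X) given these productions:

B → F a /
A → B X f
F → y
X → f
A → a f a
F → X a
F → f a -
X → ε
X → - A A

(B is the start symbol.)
{ 'a', 'f' }

In A → B X f: X is followed by f, add FIRST(f) \ {ε} = { 'f' }
In F → X a: X is followed by a, add FIRST(a) \ {ε} = { 'a' }

Taking the union: FOLLOW(X) = { 'a', 'f' }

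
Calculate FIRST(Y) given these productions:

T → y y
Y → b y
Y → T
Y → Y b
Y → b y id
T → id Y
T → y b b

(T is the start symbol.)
To compute FIRST(Y), examine every production with Y on the left-hand side, reading each right-hand side left to right until a non-nullable symbol is reached.

FIRST sets of the other non-terminals involved (by the same procedure, iterated to a fixed point):
  FIRST(T) = { 'id', 'y' }

From Y → b y:
  - b is a terminal: add 'b' and stop
From Y → T:
  - T is a non-terminal: add FIRST(T) \ {ε} = { 'id', 'y' }
    T is not nullable, so stop
From Y → Y b:
  - Y is the symbol being defined: contributes nothing new
    Y is not nullable, so stop
From Y → b y id:
  - b is a terminal: add 'b' and stop

Collecting: FIRST(Y) = { 'b', 'id', 'y' }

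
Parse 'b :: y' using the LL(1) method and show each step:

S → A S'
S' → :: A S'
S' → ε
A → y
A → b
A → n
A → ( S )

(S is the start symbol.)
LL(1) parsing maintains a stack (initially the start symbol over $) and the input. At each step: if the stack top is a terminal, match it against the current input token; if it is a non-terminal N, replace it with the RHS of M[N, lookahead] (the unique production whose predict set contains the lookahead).

Stack is shown with the top on the left.

Stack      Input     Action
---------------------------
S $        b :: y $  output S → A S'
A S' $     b :: y $  output A → b
b S' $     b :: y $  match 'b'
S' $       :: y $    output S' → :: A S'
:: A S' $  :: y $    match '::'
A S' $     y $       output A → y
y S' $     y $       match 'y'
S' $       $         output S' → ε
$          $         accept

The string is accepted.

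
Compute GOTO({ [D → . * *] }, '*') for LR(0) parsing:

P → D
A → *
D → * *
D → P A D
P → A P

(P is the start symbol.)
{ [D → * . *] }

GOTO(I, '*') = CLOSURE({ [A → αX.β] : [A → α.Xβ] ∈ I, X = '*' })

Items with dot before '*', with the dot advanced:
  [D → . * *] → [D → * . *]
Closure adds nothing (no advanced item has the dot before a non-terminal).

GOTO = { [D → * . *] }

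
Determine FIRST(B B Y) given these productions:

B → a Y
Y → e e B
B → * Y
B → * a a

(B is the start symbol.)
{ '*', 'a' }

FIRST sets of the non-terminals involved (from the grammar, by fixed-point iteration):
  FIRST(B) = { '*', 'a' }

To compute FIRST(B B Y), process the symbols left to right:
Symbol B is a non-terminal. Add FIRST(B) \ {ε} = { '*', 'a' }
B is not nullable (ε ∉ FIRST(B)), so stop here.
FIRST(B B Y) = { '*', 'a' }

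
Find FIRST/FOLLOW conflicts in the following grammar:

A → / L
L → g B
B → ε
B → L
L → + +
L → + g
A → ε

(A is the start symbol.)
A FIRST/FOLLOW conflict occurs when a non-terminal N has a nullable alternative N → β (β ⇒* ε) and another alternative N → α with FIRST(α) ∩ FOLLOW(N) ≠ ∅: on such a lookahead the parser cannot decide between expanding α and letting N vanish via β.

Nullable non-terminals: A, B.
FIRST sets used below: FIRST(L) = { '+', 'g' }

A: nullable alternative(s) A → ε; FOLLOW(A) = { $ }
  A → / L: FIRST \ {ε} = { '/' } — disjoint from FOLLOW(A)
  A → ε: FIRST \ {ε} = { } — this is the only nullable alternative, skip

B: nullable alternative(s) B → ε; FOLLOW(B) = { $ }
  B → ε: FIRST \ {ε} = { } — this is the only nullable alternative, skip
  B → L: FIRST \ {ε} = { '+', 'g' } — disjoint from FOLLOW(B)

L has no nullable alternative, so no FIRST/FOLLOW check is needed there.

No FIRST/FOLLOW conflicts found.

Answer: No FIRST/FOLLOW conflicts.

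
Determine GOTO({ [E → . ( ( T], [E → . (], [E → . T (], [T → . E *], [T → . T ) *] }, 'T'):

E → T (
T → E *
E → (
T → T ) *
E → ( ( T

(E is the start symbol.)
GOTO(I, 'T') = CLOSURE({ [A → αX.β] : [A → α.Xβ] ∈ I, X = 'T' })

Items with dot before 'T', with the dot advanced:
  [E → . T (] → [E → T . (]
  [T → . T ) *] → [T → T . ) *]
Closure adds nothing (no advanced item has the dot before a non-terminal).

GOTO = { [E → T . (], [T → T . ) *] }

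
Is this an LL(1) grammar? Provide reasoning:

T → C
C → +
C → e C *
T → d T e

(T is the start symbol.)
Relevant sets:
  FIRST(C) = { '+', 'e' }

For T:
  PREDICT(T → C) = { '+', 'e' }
  PREDICT(T → d T e) = { 'd' }
For C:
  PREDICT(C → '+') = { '+' }
  PREDICT(C → e C '*') = { 'e' }

All predict sets are disjoint. The grammar IS LL(1).

Answer: Yes, the grammar is LL(1).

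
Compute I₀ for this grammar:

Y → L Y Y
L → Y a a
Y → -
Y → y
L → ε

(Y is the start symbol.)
First, augment the grammar with Y' → Y
I₀ = CLOSURE({ [Y' → . Y] }):
  [Y' → . Y] has the dot before Y: add [Y → . L Y Y], [Y → . -], [Y → . y]
  [Y → . L Y Y] has the dot before L: add [L → . Y a a], [L → .]
No further items can be added.

I₀ = { [L → . Y a a], [L → .], [Y → . -], [Y → . L Y Y], [Y → . y], [Y' → . Y] }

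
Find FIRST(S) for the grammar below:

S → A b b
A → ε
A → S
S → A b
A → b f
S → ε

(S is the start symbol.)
{ 'b', ε }

FIRST sets of the other non-terminals involved (by the same procedure, iterated to a fixed point):
  FIRST(A) = { 'b', ε }

From S → A b b:
  - A is a non-terminal: add FIRST(A) \ {ε} = { 'b' }
    A is nullable, so continue to the next symbol
  - b is a terminal: add 'b' and stop
From S → A b:
  - A is a non-terminal: add FIRST(A) \ {ε} = { 'b' }
    A is nullable, so continue to the next symbol
  - b is a terminal: add 'b' and stop
From S → ε:
  - ε-production, so ε ∈ FIRST(S)

Collecting: FIRST(S) = { 'b', ε }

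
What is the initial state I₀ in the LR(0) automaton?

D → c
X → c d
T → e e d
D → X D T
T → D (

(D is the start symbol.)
First, augment the grammar with D' → D
I₀ = CLOSURE({ [D' → . D] }):
  [D' → . D] has the dot before D: add [D → . c], [D → . X D T]
  [D → . X D T] has the dot before X: add [X → . c d]
No further items can be added.

I₀ = { [D → . X D T], [D → . c], [D' → . D], [X → . c d] }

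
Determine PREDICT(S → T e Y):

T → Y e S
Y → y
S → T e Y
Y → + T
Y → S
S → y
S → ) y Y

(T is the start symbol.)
PREDICT(S → T e Y) = (FIRST(RHS) \ {ε}) ∪ (FOLLOW(S) if ε ∈ FIRST(RHS), i.e. RHS ⇒* ε)
FIRST(T) = { ')', '+', 'y' }
FIRST(T e Y) = { ')', '+', 'y' }
ε ∉ FIRST(T e Y), so FOLLOW(S) is not added.
PREDICT(S → T e Y) = { ')', '+', 'y' }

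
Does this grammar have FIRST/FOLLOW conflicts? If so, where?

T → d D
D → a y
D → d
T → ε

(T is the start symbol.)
No FIRST/FOLLOW conflicts.

A FIRST/FOLLOW conflict occurs when a non-terminal N has a nullable alternative N → β (β ⇒* ε) and another alternative N → α with FIRST(α) ∩ FOLLOW(N) ≠ ∅: on such a lookahead the parser cannot decide between expanding α and letting N vanish via β.

Nullable non-terminals: T.

T: nullable alternative(s) T → ε; FOLLOW(T) = { $ }
  T → d D: FIRST \ {ε} = { 'd' } — disjoint from FOLLOW(T)
  T → ε: FIRST \ {ε} = { } — this is the only nullable alternative, skip

D has no nullable alternative, so no FIRST/FOLLOW check is needed there.

No FIRST/FOLLOW conflicts found.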